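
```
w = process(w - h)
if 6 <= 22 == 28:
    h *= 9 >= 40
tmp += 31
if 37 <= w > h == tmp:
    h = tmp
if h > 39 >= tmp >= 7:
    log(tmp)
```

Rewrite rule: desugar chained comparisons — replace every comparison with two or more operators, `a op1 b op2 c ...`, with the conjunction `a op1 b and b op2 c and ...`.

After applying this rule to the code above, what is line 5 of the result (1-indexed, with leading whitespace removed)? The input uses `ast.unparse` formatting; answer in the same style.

Transformed code:
w = process(w - h)
if 6 <= 22 and 22 == 28:
    h *= 9 >= 40
tmp += 31
if 37 <= w and w > h and (h == tmp):
    h = tmp
if h > 39 and 39 >= tmp and (tmp >= 7):
    log(tmp)

if 37 <= w and w > h and (h == tmp):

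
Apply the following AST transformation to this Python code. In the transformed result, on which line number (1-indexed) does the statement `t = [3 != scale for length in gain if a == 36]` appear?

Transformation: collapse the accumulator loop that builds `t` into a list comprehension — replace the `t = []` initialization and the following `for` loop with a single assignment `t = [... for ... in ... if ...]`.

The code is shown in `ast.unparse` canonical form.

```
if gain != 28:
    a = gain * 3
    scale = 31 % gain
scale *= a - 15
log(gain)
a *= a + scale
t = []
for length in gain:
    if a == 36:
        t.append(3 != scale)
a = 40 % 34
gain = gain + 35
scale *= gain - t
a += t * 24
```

7

Transformed code:
if gain != 28:
    a = gain * 3
    scale = 31 % gain
scale *= a - 15
log(gain)
a *= a + scale
t = [3 != scale for length in gain if a == 36]
a = 40 % 34
gain = gain + 35
scale *= gain - t
a += t * 24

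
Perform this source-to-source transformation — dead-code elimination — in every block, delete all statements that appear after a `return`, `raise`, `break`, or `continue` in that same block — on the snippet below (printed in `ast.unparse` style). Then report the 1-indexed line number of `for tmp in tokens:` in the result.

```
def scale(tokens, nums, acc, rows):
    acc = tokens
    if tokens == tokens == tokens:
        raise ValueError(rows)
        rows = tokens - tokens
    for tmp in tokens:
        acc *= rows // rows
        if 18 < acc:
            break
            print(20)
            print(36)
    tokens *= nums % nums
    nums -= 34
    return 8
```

Transformed code:
def scale(tokens, nums, acc, rows):
    acc = tokens
    if tokens == tokens == tokens:
        raise ValueError(rows)
    for tmp in tokens:
        acc *= rows // rows
        if 18 < acc:
            break
    tokens *= nums % nums
    nums -= 34
    return 8

5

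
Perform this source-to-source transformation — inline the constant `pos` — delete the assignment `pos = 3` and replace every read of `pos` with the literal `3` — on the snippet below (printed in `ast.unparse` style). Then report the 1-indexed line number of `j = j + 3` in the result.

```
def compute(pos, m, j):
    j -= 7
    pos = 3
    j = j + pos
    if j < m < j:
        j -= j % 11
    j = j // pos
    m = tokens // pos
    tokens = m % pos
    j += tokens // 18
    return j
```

Transformed code:
def compute(pos, m, j):
    j -= 7
    j = j + 3
    if j < m < j:
        j -= j % 11
    j = j // 3
    m = tokens // 3
    tokens = m % 3
    j += tokens // 18
    return j

3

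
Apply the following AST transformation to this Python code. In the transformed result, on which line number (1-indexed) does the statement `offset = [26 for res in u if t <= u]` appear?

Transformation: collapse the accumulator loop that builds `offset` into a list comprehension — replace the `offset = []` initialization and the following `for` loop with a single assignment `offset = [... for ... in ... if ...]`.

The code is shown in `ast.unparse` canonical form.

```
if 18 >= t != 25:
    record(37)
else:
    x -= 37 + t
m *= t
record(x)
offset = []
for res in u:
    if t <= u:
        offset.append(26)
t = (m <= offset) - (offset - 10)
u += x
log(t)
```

Transformed code:
if 18 >= t != 25:
    record(37)
else:
    x -= 37 + t
m *= t
record(x)
offset = [26 for res in u if t <= u]
t = (m <= offset) - (offset - 10)
u += x
log(t)

7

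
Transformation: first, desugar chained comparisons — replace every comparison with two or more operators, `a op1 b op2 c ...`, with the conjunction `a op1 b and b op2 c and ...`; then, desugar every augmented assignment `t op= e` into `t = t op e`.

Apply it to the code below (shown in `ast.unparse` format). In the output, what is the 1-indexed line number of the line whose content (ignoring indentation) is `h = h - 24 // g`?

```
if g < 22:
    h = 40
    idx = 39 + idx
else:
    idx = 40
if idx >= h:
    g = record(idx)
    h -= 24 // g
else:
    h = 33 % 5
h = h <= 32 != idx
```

Transformed code:
if g < 22:
    h = 40
    idx = 39 + idx
else:
    idx = 40
if idx >= h:
    g = record(idx)
    h = h - 24 // g
else:
    h = 33 % 5
h = h <= 32 and 32 != idx

8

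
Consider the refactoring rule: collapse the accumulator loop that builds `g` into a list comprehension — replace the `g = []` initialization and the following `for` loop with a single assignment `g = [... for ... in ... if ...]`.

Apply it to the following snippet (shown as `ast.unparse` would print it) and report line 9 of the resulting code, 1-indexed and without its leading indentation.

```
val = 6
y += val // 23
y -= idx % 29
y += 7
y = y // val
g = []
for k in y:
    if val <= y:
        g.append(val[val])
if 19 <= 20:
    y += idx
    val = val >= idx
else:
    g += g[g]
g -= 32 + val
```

Transformed code:
val = 6
y += val // 23
y -= idx % 29
y += 7
y = y // val
g = [val[val] for k in y if val <= y]
if 19 <= 20:
    y += idx
    val = val >= idx
else:
    g += g[g]
g -= 32 + val

val = val >= idx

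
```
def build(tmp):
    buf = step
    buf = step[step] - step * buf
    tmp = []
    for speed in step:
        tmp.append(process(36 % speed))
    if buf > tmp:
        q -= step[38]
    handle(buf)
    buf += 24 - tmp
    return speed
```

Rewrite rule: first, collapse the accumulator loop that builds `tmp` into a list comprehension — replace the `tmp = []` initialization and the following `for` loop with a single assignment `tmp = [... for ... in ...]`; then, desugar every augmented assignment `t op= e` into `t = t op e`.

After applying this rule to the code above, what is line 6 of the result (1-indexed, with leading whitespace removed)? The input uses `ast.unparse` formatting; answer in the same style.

q = q - step[38]

Transformed code:
def build(tmp):
    buf = step
    buf = step[step] - step * buf
    tmp = [process(36 % speed) for speed in step]
    if buf > tmp:
        q = q - step[38]
    handle(buf)
    buf = buf + (24 - tmp)
    return speed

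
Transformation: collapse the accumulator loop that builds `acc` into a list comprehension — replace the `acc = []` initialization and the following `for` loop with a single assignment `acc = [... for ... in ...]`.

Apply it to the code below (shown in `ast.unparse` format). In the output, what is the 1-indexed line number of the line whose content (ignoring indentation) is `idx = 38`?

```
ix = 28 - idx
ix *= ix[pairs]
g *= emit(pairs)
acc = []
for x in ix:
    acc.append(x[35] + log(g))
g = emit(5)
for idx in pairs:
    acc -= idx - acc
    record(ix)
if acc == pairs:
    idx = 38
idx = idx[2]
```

10

Transformed code:
ix = 28 - idx
ix *= ix[pairs]
g *= emit(pairs)
acc = [x[35] + log(g) for x in ix]
g = emit(5)
for idx in pairs:
    acc -= idx - acc
    record(ix)
if acc == pairs:
    idx = 38
idx = idx[2]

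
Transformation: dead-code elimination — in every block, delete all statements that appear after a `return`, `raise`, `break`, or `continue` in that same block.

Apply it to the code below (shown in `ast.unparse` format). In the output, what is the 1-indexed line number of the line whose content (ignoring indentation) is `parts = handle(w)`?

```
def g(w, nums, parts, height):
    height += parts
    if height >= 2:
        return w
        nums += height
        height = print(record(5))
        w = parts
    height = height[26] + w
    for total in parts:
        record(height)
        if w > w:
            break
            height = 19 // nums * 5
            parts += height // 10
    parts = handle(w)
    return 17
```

Transformed code:
def g(w, nums, parts, height):
    height += parts
    if height >= 2:
        return w
    height = height[26] + w
    for total in parts:
        record(height)
        if w > w:
            break
    parts = handle(w)
    return 17

10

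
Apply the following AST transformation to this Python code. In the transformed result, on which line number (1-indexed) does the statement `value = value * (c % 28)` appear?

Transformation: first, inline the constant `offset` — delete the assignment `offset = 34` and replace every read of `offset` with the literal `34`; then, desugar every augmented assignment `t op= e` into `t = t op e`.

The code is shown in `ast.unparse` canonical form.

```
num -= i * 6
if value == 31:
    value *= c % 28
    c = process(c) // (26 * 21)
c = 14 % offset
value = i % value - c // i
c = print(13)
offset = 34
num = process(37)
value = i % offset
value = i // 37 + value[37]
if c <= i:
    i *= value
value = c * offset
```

3

Transformed code:
num = num - i * 6
if value == 31:
    value = value * (c % 28)
    c = process(c) // (26 * 21)
c = 14 % 34
value = i % value - c // i
c = print(13)
num = process(37)
value = i % 34
value = i // 37 + value[37]
if c <= i:
    i = i * value
value = c * 34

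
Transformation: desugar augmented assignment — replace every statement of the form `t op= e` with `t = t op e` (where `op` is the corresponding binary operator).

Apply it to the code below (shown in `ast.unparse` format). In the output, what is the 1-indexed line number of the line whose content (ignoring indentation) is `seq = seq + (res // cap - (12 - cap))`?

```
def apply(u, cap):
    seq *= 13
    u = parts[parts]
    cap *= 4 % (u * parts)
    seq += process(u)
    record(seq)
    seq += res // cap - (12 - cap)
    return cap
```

Transformed code:
def apply(u, cap):
    seq = seq * 13
    u = parts[parts]
    cap = cap * (4 % (u * parts))
    seq = seq + process(u)
    record(seq)
    seq = seq + (res // cap - (12 - cap))
    return cap

7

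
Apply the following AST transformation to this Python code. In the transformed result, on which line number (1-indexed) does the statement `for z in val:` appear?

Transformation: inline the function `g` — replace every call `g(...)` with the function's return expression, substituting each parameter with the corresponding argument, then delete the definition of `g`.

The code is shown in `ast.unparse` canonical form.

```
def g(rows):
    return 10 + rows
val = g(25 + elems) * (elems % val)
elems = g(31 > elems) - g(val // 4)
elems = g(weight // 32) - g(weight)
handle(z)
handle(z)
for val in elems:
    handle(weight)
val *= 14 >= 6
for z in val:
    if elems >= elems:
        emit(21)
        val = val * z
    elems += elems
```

Transformed code:
val = (10 + (25 + elems)) * (elems % val)
elems = 10 + (31 > elems) - (10 + val // 4)
elems = 10 + weight // 32 - (10 + weight)
handle(z)
handle(z)
for val in elems:
    handle(weight)
val *= 14 >= 6
for z in val:
    if elems >= elems:
        emit(21)
        val = val * z
    elems += elems

9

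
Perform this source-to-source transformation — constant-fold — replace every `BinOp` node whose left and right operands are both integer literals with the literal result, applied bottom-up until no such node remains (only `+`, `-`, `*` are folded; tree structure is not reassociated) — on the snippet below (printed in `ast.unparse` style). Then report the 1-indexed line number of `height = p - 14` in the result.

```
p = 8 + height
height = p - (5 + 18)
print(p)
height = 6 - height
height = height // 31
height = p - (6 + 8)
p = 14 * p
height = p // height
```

6

Transformed code:
p = 8 + height
height = p - 23
print(p)
height = 6 - height
height = height // 31
height = p - 14
p = 14 * p
height = p // height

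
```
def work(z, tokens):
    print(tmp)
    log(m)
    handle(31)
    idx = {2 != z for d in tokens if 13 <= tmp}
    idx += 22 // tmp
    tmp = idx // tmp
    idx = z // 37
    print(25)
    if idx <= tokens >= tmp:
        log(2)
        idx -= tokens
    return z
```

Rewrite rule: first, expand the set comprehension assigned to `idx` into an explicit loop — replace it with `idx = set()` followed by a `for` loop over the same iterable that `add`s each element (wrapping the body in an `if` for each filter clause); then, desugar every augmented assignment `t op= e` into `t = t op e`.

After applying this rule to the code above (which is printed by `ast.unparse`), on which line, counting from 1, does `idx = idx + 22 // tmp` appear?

Transformed code:
def work(z, tokens):
    print(tmp)
    log(m)
    handle(31)
    idx = set()
    for d in tokens:
        if 13 <= tmp:
            idx.add(2 != z)
    idx = idx + 22 // tmp
    tmp = idx // tmp
    idx = z // 37
    print(25)
    if idx <= tokens >= tmp:
        log(2)
        idx = idx - tokens
    return z

9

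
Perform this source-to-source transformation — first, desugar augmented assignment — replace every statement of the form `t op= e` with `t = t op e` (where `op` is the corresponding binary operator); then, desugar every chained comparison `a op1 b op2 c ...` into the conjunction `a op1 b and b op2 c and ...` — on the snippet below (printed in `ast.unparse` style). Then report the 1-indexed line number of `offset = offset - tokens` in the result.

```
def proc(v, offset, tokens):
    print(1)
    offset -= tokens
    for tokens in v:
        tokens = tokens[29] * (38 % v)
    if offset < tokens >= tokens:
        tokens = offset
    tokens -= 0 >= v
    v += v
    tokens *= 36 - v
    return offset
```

3

Transformed code:
def proc(v, offset, tokens):
    print(1)
    offset = offset - tokens
    for tokens in v:
        tokens = tokens[29] * (38 % v)
    if offset < tokens and tokens >= tokens:
        tokens = offset
    tokens = tokens - (0 >= v)
    v = v + v
    tokens = tokens * (36 - v)
    return offset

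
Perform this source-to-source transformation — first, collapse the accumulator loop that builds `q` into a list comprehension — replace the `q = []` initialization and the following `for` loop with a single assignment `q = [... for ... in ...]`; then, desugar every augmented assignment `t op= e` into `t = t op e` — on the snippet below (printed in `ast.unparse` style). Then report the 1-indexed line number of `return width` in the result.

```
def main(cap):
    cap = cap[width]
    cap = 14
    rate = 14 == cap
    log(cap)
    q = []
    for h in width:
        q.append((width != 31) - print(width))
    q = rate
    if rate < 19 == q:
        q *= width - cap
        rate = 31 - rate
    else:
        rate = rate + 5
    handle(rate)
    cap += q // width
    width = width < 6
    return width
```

16

Transformed code:
def main(cap):
    cap = cap[width]
    cap = 14
    rate = 14 == cap
    log(cap)
    q = [(width != 31) - print(width) for h in width]
    q = rate
    if rate < 19 == q:
        q = q * (width - cap)
        rate = 31 - rate
    else:
        rate = rate + 5
    handle(rate)
    cap = cap + q // width
    width = width < 6
    return width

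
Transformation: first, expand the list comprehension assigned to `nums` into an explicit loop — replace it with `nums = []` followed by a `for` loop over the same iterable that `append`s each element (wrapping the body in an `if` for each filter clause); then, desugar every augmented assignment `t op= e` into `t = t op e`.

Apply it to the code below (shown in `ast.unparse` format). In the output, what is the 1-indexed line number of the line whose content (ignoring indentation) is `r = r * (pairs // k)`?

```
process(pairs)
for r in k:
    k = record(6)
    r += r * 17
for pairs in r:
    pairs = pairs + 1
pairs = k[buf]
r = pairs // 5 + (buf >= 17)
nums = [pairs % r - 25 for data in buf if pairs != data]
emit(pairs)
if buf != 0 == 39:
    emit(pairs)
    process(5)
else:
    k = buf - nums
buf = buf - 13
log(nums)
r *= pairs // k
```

21

Transformed code:
process(pairs)
for r in k:
    k = record(6)
    r = r + r * 17
for pairs in r:
    pairs = pairs + 1
pairs = k[buf]
r = pairs // 5 + (buf >= 17)
nums = []
for data in buf:
    if pairs != data:
        nums.append(pairs % r - 25)
emit(pairs)
if buf != 0 == 39:
    emit(pairs)
    process(5)
else:
    k = buf - nums
buf = buf - 13
log(nums)
r = r * (pairs // k)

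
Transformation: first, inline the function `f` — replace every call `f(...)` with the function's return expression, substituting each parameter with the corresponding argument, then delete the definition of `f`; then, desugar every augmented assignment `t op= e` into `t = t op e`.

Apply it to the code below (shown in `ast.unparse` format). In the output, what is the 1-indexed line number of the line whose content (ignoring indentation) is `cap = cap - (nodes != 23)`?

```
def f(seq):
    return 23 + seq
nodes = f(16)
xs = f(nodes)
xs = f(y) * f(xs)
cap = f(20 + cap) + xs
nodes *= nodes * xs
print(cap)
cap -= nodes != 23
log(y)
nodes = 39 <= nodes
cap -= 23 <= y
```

Transformed code:
nodes = 23 + 16
xs = 23 + nodes
xs = (23 + y) * (23 + xs)
cap = 23 + (20 + cap) + xs
nodes = nodes * (nodes * xs)
print(cap)
cap = cap - (nodes != 23)
log(y)
nodes = 39 <= nodes
cap = cap - (23 <= y)

7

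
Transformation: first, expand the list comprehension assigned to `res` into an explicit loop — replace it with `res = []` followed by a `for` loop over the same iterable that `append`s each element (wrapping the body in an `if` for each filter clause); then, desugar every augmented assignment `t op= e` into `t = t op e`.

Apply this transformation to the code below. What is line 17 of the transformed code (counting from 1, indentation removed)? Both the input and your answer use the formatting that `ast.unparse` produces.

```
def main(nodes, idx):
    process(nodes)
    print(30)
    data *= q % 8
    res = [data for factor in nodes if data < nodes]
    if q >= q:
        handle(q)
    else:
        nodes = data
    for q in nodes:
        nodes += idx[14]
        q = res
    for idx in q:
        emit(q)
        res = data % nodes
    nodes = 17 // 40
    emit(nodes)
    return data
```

Transformed code:
def main(nodes, idx):
    process(nodes)
    print(30)
    data = data * (q % 8)
    res = []
    for factor in nodes:
        if data < nodes:
            res.append(data)
    if q >= q:
        handle(q)
    else:
        nodes = data
    for q in nodes:
        nodes = nodes + idx[14]
        q = res
    for idx in q:
        emit(q)
        res = data % nodes
    nodes = 17 // 40
    emit(nodes)
    return data

emit(q)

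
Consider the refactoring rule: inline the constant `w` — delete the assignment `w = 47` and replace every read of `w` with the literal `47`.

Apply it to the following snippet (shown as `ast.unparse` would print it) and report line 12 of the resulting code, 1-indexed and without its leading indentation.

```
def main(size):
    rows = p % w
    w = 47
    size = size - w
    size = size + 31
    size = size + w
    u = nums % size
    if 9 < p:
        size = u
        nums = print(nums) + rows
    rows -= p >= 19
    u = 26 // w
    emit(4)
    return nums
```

emit(4)

Transformed code:
def main(size):
    rows = p % 47
    size = size - 47
    size = size + 31
    size = size + 47
    u = nums % size
    if 9 < p:
        size = u
        nums = print(nums) + rows
    rows -= p >= 19
    u = 26 // 47
    emit(4)
    return nums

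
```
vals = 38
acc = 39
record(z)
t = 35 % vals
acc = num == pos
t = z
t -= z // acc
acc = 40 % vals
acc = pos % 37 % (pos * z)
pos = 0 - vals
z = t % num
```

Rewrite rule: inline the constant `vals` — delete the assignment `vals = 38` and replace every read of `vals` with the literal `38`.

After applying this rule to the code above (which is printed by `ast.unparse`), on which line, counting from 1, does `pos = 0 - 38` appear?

Transformed code:
acc = 39
record(z)
t = 35 % 38
acc = num == pos
t = z
t -= z // acc
acc = 40 % 38
acc = pos % 37 % (pos * z)
pos = 0 - 38
z = t % num

9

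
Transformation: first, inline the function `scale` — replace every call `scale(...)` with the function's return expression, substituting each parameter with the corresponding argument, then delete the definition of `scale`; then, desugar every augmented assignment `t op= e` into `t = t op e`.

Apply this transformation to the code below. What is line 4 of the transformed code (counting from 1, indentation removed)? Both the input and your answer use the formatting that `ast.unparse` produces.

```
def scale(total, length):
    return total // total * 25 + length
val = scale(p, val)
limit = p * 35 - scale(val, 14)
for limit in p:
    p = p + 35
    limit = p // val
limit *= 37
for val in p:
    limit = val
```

Transformed code:
val = p // p * 25 + val
limit = p * 35 - (val // val * 25 + 14)
for limit in p:
    p = p + 35
    limit = p // val
limit = limit * 37
for val in p:
    limit = val

p = p + 35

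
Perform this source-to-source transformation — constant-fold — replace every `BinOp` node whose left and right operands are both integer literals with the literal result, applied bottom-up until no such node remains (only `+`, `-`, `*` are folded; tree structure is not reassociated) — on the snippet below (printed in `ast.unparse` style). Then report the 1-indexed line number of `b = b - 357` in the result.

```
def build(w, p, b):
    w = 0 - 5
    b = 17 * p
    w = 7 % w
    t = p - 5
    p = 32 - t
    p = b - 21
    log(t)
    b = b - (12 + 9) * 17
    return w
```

Transformed code:
def build(w, p, b):
    w = -5
    b = 17 * p
    w = 7 % w
    t = p - 5
    p = 32 - t
    p = b - 21
    log(t)
    b = b - 357
    return w

9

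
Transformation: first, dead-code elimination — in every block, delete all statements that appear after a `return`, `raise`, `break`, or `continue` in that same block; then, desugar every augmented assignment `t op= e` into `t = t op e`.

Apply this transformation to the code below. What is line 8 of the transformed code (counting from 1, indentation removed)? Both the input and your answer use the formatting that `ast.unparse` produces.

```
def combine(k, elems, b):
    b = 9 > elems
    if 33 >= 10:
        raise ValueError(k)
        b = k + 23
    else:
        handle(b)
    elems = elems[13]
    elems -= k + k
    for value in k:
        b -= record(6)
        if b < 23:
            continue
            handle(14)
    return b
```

Transformed code:
def combine(k, elems, b):
    b = 9 > elems
    if 33 >= 10:
        raise ValueError(k)
    else:
        handle(b)
    elems = elems[13]
    elems = elems - (k + k)
    for value in k:
        b = b - record(6)
        if b < 23:
            continue
    return b

elems = elems - (k + k)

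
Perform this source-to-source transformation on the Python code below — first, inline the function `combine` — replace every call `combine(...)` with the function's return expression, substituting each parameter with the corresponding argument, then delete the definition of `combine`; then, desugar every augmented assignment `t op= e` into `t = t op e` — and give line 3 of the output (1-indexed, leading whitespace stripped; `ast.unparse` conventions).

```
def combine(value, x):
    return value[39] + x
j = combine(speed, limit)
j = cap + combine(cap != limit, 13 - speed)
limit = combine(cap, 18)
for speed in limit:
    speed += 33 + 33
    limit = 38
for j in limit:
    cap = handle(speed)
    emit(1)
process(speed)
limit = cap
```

Transformed code:
j = speed[39] + limit
j = cap + ((cap != limit)[39] + (13 - speed))
limit = cap[39] + 18
for speed in limit:
    speed = speed + (33 + 33)
    limit = 38
for j in limit:
    cap = handle(speed)
    emit(1)
process(speed)
limit = cap

limit = cap[39] + 18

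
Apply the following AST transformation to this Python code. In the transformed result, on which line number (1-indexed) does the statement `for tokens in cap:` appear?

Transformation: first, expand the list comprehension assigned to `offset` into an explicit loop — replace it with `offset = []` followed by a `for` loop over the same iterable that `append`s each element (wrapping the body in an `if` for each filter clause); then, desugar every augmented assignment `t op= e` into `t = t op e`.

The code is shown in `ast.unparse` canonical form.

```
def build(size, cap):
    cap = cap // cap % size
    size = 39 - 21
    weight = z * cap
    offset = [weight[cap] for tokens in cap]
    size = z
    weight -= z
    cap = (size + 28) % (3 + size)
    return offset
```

6

Transformed code:
def build(size, cap):
    cap = cap // cap % size
    size = 39 - 21
    weight = z * cap
    offset = []
    for tokens in cap:
        offset.append(weight[cap])
    size = z
    weight = weight - z
    cap = (size + 28) % (3 + size)
    return offset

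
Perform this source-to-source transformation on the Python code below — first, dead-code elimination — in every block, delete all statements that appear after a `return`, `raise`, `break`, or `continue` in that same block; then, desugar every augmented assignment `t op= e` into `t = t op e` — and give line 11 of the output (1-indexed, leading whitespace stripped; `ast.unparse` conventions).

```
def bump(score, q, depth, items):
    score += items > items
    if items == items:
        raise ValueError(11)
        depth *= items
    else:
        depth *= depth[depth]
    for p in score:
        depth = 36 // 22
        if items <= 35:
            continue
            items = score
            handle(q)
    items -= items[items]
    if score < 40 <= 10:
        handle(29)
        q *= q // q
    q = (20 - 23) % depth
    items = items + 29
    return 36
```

items = items - items[items]

Transformed code:
def bump(score, q, depth, items):
    score = score + (items > items)
    if items == items:
        raise ValueError(11)
    else:
        depth = depth * depth[depth]
    for p in score:
        depth = 36 // 22
        if items <= 35:
            continue
    items = items - items[items]
    if score < 40 <= 10:
        handle(29)
        q = q * (q // q)
    q = (20 - 23) % depth
    items = items + 29
    return 36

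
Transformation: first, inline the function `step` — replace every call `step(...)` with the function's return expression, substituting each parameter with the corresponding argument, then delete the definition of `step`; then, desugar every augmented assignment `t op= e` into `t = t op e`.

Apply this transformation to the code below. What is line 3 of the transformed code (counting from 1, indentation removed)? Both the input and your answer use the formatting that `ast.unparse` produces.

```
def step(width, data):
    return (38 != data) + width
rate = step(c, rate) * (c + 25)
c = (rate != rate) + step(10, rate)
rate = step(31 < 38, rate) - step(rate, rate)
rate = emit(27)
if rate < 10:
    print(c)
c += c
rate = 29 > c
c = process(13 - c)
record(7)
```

Transformed code:
rate = ((38 != rate) + c) * (c + 25)
c = (rate != rate) + ((38 != rate) + 10)
rate = (38 != rate) + (31 < 38) - ((38 != rate) + rate)
rate = emit(27)
if rate < 10:
    print(c)
c = c + c
rate = 29 > c
c = process(13 - c)
record(7)

rate = (38 != rate) + (31 < 38) - ((38 != rate) + rate)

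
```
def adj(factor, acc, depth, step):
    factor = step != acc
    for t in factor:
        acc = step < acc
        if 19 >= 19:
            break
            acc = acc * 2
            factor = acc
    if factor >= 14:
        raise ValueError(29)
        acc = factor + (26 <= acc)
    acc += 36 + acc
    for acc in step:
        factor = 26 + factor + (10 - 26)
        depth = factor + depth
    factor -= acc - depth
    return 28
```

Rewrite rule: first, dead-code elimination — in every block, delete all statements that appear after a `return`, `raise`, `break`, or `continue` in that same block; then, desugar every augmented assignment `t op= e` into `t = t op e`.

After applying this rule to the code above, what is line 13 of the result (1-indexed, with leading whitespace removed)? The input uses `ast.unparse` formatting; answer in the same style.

factor = factor - (acc - depth)

Transformed code:
def adj(factor, acc, depth, step):
    factor = step != acc
    for t in factor:
        acc = step < acc
        if 19 >= 19:
            break
    if factor >= 14:
        raise ValueError(29)
    acc = acc + (36 + acc)
    for acc in step:
        factor = 26 + factor + (10 - 26)
        depth = factor + depth
    factor = factor - (acc - depth)
    return 28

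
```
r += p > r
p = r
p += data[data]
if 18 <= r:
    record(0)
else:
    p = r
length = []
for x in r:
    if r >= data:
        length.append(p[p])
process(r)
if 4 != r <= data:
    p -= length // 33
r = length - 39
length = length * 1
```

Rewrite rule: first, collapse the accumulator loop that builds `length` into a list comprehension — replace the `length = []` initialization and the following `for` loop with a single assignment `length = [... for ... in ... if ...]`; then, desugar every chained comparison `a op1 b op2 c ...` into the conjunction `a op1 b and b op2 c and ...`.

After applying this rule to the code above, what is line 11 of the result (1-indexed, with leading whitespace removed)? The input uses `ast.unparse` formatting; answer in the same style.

Transformed code:
r += p > r
p = r
p += data[data]
if 18 <= r:
    record(0)
else:
    p = r
length = [p[p] for x in r if r >= data]
process(r)
if 4 != r and r <= data:
    p -= length // 33
r = length - 39
length = length * 1

p -= length // 33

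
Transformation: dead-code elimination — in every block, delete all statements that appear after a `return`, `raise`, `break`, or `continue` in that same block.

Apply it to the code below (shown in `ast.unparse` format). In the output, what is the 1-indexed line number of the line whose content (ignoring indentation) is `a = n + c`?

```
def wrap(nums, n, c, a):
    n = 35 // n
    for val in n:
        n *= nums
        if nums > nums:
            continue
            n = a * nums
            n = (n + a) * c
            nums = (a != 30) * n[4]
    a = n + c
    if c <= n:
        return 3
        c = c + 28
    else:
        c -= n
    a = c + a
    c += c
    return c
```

Transformed code:
def wrap(nums, n, c, a):
    n = 35 // n
    for val in n:
        n *= nums
        if nums > nums:
            continue
    a = n + c
    if c <= n:
        return 3
    else:
        c -= n
    a = c + a
    c += c
    return c

7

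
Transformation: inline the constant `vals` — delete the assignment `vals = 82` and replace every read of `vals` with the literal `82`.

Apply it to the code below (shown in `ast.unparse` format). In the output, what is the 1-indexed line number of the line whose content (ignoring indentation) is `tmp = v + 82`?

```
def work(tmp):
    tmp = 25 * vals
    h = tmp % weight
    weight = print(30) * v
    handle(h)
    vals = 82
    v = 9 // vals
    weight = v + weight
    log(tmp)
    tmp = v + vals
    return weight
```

Transformed code:
def work(tmp):
    tmp = 25 * 82
    h = tmp % weight
    weight = print(30) * v
    handle(h)
    v = 9 // 82
    weight = v + weight
    log(tmp)
    tmp = v + 82
    return weight

9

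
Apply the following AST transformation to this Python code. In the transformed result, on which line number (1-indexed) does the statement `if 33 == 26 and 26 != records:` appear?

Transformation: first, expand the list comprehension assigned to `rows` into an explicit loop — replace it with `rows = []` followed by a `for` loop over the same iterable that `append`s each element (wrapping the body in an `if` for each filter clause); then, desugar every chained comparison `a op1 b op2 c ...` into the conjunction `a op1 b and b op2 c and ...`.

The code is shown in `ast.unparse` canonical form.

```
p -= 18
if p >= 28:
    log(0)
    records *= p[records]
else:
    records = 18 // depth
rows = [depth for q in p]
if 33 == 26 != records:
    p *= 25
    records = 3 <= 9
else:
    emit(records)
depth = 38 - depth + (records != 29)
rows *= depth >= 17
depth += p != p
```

10

Transformed code:
p -= 18
if p >= 28:
    log(0)
    records *= p[records]
else:
    records = 18 // depth
rows = []
for q in p:
    rows.append(depth)
if 33 == 26 and 26 != records:
    p *= 25
    records = 3 <= 9
else:
    emit(records)
depth = 38 - depth + (records != 29)
rows *= depth >= 17
depth += p != p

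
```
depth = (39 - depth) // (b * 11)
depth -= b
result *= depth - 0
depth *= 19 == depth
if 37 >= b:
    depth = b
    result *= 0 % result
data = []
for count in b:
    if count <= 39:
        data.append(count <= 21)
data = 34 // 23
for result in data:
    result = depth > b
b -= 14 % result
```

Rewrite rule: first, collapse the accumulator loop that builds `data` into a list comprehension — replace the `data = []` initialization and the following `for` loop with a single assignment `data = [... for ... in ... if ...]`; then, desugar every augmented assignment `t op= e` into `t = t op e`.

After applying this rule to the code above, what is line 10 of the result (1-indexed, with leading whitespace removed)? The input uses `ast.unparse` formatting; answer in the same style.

Transformed code:
depth = (39 - depth) // (b * 11)
depth = depth - b
result = result * (depth - 0)
depth = depth * (19 == depth)
if 37 >= b:
    depth = b
    result = result * (0 % result)
data = [count <= 21 for count in b if count <= 39]
data = 34 // 23
for result in data:
    result = depth > b
b = b - 14 % result

for result in data:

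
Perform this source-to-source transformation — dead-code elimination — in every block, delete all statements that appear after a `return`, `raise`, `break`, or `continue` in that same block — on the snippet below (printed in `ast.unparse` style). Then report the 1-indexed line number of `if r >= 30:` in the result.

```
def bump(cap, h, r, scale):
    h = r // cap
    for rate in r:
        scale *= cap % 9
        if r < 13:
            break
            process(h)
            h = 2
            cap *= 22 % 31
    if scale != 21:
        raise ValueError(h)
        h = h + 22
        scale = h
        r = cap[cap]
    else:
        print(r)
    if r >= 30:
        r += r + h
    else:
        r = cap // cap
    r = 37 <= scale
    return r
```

Transformed code:
def bump(cap, h, r, scale):
    h = r // cap
    for rate in r:
        scale *= cap % 9
        if r < 13:
            break
    if scale != 21:
        raise ValueError(h)
    else:
        print(r)
    if r >= 30:
        r += r + h
    else:
        r = cap // cap
    r = 37 <= scale
    return r

11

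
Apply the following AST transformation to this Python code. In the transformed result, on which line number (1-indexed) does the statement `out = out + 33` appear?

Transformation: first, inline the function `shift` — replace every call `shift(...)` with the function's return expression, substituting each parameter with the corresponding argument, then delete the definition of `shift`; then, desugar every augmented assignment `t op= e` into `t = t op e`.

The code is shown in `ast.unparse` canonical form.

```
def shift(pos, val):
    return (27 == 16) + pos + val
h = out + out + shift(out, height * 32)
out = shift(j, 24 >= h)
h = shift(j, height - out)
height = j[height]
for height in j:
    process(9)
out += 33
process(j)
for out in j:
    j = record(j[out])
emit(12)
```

Transformed code:
h = out + out + ((27 == 16) + out + height * 32)
out = (27 == 16) + j + (24 >= h)
h = (27 == 16) + j + (height - out)
height = j[height]
for height in j:
    process(9)
out = out + 33
process(j)
for out in j:
    j = record(j[out])
emit(12)

7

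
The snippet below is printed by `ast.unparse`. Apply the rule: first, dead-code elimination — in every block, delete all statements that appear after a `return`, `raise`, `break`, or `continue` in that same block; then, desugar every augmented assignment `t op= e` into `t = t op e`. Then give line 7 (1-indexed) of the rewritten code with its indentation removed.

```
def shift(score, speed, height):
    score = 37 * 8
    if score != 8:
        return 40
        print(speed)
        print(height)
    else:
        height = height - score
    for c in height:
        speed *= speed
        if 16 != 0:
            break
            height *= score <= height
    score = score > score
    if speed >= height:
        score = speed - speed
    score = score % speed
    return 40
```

Transformed code:
def shift(score, speed, height):
    score = 37 * 8
    if score != 8:
        return 40
    else:
        height = height - score
    for c in height:
        speed = speed * speed
        if 16 != 0:
            break
    score = score > score
    if speed >= height:
        score = speed - speed
    score = score % speed
    return 40

for c in height:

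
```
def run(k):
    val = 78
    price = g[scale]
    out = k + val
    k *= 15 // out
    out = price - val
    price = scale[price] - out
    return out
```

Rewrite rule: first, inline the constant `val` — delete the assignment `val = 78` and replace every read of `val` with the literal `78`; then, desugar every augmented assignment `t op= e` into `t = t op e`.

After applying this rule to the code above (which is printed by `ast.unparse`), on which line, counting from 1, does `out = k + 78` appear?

3

Transformed code:
def run(k):
    price = g[scale]
    out = k + 78
    k = k * (15 // out)
    out = price - 78
    price = scale[price] - out
    return out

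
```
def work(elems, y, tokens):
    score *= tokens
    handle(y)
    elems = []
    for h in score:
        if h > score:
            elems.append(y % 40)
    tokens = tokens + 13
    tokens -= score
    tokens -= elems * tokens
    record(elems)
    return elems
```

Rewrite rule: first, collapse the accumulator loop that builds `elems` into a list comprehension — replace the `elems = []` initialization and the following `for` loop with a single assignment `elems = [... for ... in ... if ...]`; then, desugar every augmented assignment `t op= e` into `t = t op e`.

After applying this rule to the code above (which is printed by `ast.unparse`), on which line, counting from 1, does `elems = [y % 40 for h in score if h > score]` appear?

4

Transformed code:
def work(elems, y, tokens):
    score = score * tokens
    handle(y)
    elems = [y % 40 for h in score if h > score]
    tokens = tokens + 13
    tokens = tokens - score
    tokens = tokens - elems * tokens
    record(elems)
    return elems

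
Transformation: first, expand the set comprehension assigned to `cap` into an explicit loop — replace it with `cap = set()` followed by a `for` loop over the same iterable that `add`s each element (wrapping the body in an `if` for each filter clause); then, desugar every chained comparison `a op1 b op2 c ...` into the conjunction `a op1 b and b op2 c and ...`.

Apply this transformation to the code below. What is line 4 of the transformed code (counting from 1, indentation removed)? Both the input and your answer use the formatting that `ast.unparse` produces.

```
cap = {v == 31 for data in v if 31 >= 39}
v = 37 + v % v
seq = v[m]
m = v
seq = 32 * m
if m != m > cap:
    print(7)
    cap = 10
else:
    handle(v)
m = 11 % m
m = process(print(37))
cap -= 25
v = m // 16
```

Transformed code:
cap = set()
for data in v:
    if 31 >= 39:
        cap.add(v == 31)
v = 37 + v % v
seq = v[m]
m = v
seq = 32 * m
if m != m and m > cap:
    print(7)
    cap = 10
else:
    handle(v)
m = 11 % m
m = process(print(37))
cap -= 25
v = m // 16

cap.add(v == 31)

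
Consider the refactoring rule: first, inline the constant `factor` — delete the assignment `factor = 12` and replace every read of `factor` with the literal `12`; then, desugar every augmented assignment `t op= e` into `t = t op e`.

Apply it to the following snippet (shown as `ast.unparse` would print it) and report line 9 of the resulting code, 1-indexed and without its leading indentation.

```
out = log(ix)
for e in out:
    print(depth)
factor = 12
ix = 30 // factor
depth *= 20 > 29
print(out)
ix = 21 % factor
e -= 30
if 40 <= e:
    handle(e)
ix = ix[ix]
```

if 40 <= e:

Transformed code:
out = log(ix)
for e in out:
    print(depth)
ix = 30 // 12
depth = depth * (20 > 29)
print(out)
ix = 21 % 12
e = e - 30
if 40 <= e:
    handle(e)
ix = ix[ix]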